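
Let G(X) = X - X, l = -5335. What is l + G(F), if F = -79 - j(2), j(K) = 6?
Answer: -5335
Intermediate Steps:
F = -85 (F = -79 - 1*6 = -79 - 6 = -85)
G(X) = 0
l + G(F) = -5335 + 0 = -5335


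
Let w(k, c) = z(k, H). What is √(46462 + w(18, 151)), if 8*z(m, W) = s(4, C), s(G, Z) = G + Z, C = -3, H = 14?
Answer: √743394/4 ≈ 215.55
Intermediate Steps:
z(m, W) = ⅛ (z(m, W) = (4 - 3)/8 = (⅛)*1 = ⅛)
w(k, c) = ⅛
√(46462 + w(18, 151)) = √(46462 + ⅛) = √(371697/8) = √743394/4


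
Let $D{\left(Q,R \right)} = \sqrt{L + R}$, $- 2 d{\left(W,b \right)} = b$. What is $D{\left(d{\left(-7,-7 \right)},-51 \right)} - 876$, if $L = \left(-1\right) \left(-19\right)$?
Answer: $-876 + 4 i \sqrt{2} \approx -876.0 + 5.6569 i$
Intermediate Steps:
$d{\left(W,b \right)} = - \frac{b}{2}$
$L = 19$
$D{\left(Q,R \right)} = \sqrt{19 + R}$
$D{\left(d{\left(-7,-7 \right)},-51 \right)} - 876 = \sqrt{19 - 51} - 876 = \sqrt{-32} - 876 = 4 i \sqrt{2} - 876 = -876 + 4 i \sqrt{2}$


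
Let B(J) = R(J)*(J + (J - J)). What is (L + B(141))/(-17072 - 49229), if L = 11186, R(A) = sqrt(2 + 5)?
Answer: -11186/66301 - 141*sqrt(7)/66301 ≈ -0.17434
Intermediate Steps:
R(A) = sqrt(7)
B(J) = J*sqrt(7) (B(J) = sqrt(7)*(J + (J - J)) = sqrt(7)*(J + 0) = sqrt(7)*J = J*sqrt(7))
(L + B(141))/(-17072 - 49229) = (11186 + 141*sqrt(7))/(-17072 - 49229) = (11186 + 141*sqrt(7))/(-66301) = (11186 + 141*sqrt(7))*(-1/66301) = -11186/66301 - 141*sqrt(7)/66301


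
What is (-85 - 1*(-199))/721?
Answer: 114/721 ≈ 0.15811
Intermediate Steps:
(-85 - 1*(-199))/721 = (-85 + 199)/721 = (1/721)*114 = 114/721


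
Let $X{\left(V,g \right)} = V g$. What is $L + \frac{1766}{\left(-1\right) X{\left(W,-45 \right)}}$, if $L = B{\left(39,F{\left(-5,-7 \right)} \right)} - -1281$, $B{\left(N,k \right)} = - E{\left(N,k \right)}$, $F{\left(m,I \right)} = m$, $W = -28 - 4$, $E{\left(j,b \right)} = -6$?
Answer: $\frac{925757}{720} \approx 1285.8$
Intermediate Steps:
$W = -32$ ($W = -28 - 4 = -32$)
$B{\left(N,k \right)} = 6$ ($B{\left(N,k \right)} = \left(-1\right) \left(-6\right) = 6$)
$L = 1287$ ($L = 6 - -1281 = 6 + 1281 = 1287$)
$L + \frac{1766}{\left(-1\right) X{\left(W,-45 \right)}} = 1287 + \frac{1766}{\left(-1\right) \left(\left(-32\right) \left(-45\right)\right)} = 1287 + \frac{1766}{\left(-1\right) 1440} = 1287 + \frac{1766}{-1440} = 1287 + 1766 \left(- \frac{1}{1440}\right) = 1287 - \frac{883}{720} = \frac{925757}{720}$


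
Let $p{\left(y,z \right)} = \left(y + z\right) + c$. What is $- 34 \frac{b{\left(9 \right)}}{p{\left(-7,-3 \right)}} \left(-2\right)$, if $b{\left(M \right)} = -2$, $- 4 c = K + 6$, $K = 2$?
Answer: $\frac{34}{3} \approx 11.333$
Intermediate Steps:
$c = -2$ ($c = - \frac{2 + 6}{4} = \left(- \frac{1}{4}\right) 8 = -2$)
$p{\left(y,z \right)} = -2 + y + z$ ($p{\left(y,z \right)} = \left(y + z\right) - 2 = -2 + y + z$)
$- 34 \frac{b{\left(9 \right)}}{p{\left(-7,-3 \right)}} \left(-2\right) = - 34 - \frac{2}{-2 - 7 - 3} \left(-2\right) = - 34 - \frac{2}{-12} \left(-2\right) = - 34 \left(-2\right) \left(- \frac{1}{12}\right) \left(-2\right) = - 34 \cdot \frac{1}{6} \left(-2\right) = \left(-34\right) \left(- \frac{1}{3}\right) = \frac{34}{3}$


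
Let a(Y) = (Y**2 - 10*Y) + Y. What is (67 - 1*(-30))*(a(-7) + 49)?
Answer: 15617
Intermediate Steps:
a(Y) = Y**2 - 9*Y
(67 - 1*(-30))*(a(-7) + 49) = (67 - 1*(-30))*(-7*(-9 - 7) + 49) = (67 + 30)*(-7*(-16) + 49) = 97*(112 + 49) = 97*161 = 15617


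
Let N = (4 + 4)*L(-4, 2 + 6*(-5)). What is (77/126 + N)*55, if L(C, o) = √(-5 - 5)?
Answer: 605/18 + 440*I*√10 ≈ 33.611 + 1391.4*I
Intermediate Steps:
L(C, o) = I*√10 (L(C, o) = √(-10) = I*√10)
N = 8*I*√10 (N = (4 + 4)*(I*√10) = 8*(I*√10) = 8*I*√10 ≈ 25.298*I)
(77/126 + N)*55 = (77/126 + 8*I*√10)*55 = (77*(1/126) + 8*I*√10)*55 = (11/18 + 8*I*√10)*55 = 605/18 + 440*I*√10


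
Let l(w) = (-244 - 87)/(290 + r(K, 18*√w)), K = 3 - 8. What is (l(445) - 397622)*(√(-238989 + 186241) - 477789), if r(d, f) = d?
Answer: 18048097403063/95 - 226645202*I*√13187/285 ≈ 1.8998e+11 - 9.1322e+7*I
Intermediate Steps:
K = -5
l(w) = -331/285 (l(w) = (-244 - 87)/(290 - 5) = -331/285)
(l(445) - 397622)*(√(-238989 + 186241) - 477789) = (-331/285 - 397622)*(√(-238989 + 186241) - 477789) = -113322601*(√(-52748) - 477789)/285 = -113322601*(2*I*√13187 - 477789)/285 = -113322601*(-477789 + 2*I*√13187)/285 = 18048097403063/95 - 226645202*I*√13187/285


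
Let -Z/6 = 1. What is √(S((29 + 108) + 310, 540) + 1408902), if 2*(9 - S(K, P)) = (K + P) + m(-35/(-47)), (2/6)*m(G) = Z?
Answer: √5633706/2 ≈ 1186.8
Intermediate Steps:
Z = -6 (Z = -6*1 = -6)
m(G) = -18 (m(G) = 3*(-6) = -18)
S(K, P) = 18 - K/2 - P/2 (S(K, P) = 9 - ((K + P) - 18)/2 = 9 - (-18 + K + P)/2 = 9 + (9 - K/2 - P/2) = 18 - K/2 - P/2)
√(S((29 + 108) + 310, 540) + 1408902) = √((18 - ((29 + 108) + 310)/2 - ½*540) + 1408902) = √((18 - (137 + 310)/2 - 270) + 1408902) = √((18 - ½*447 - 270) + 1408902) = √((18 - 447/2 - 270) + 1408902) = √(-951/2 + 1408902) = √(2816853/2) = √5633706/2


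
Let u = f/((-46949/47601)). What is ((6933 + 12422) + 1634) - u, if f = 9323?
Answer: 1429196684/46949 ≈ 30441.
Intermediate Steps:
u = -443784123/46949 (u = 9323/((-46949/47601)) = 9323/((-46949*1/47601)) = 9323/(-46949/47601) = 9323*(-47601/46949) = -443784123/46949 ≈ -9452.5)
((6933 + 12422) + 1634) - u = ((6933 + 12422) + 1634) - 1*(-443784123/46949) = (19355 + 1634) + 443784123/46949 = 20989 + 443784123/46949 = 1429196684/46949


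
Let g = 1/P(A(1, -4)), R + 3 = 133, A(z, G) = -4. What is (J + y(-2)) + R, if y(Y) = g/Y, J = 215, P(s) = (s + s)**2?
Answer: 44159/128 ≈ 344.99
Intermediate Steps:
R = 130 (R = -3 + 133 = 130)
P(s) = 4*s**2 (P(s) = (2*s)**2 = 4*s**2)
g = 1/64 (g = 1/(4*(-4)**2) = 1/(4*16) = 1/64 ≈ 0.015625)
y(Y) = 1/(64*Y)
(J + y(-2)) + R = (215 + (1/64)/(-2)) + 130 = (215 + (1/64)*(-1/2)) + 130 = (215 - 1/128) + 130 = 27519/128 + 130 = 44159/128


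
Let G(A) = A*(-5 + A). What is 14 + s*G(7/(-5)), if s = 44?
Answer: 10206/25 ≈ 408.24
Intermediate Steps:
14 + s*G(7/(-5)) = 14 + 44*((7/(-5))*(-5 + 7/(-5))) = 14 + 44*((7*(-1/5))*(-5 + 7*(-1/5))) = 14 + 44*(-7*(-5 - 7/5)/5) = 14 + 44*(-7/5*(-32/5)) = 14 + 44*(224/25) = 14 + 9856/25 = 10206/25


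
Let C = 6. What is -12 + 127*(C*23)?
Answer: 17514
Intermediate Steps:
-12 + 127*(C*23) = -12 + 127*(6*23) = -12 + 127*138 = -12 + 17526 = 17514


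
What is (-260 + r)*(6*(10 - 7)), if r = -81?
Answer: -6138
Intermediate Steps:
(-260 + r)*(6*(10 - 7)) = (-260 - 81)*(6*(10 - 7)) = -2046*3 = -341*18 = -6138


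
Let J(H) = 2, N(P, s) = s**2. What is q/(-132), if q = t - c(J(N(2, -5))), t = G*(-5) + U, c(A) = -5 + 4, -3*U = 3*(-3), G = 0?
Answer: -1/33 ≈ -0.030303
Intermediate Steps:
U = 3 (U = -(-3) = -1/3*(-9) = 3)
c(A) = -1
t = 3 (t = 0*(-5) + 3 = 0 + 3 = 3)
q = 4 (q = 3 - 1*(-1) = 3 + 1 = 4)
q/(-132) = 4/(-132) = 4*(-1/132) = -1/33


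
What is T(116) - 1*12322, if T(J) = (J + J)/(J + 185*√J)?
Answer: -420291330/34109 + 740*√29/34109 ≈ -12322.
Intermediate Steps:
T(J) = 2*J/(J + 185*√J) (T(J) = (2*J)/(J + 185*√J) = 2*J/(J + 185*√J))
T(116) - 1*12322 = 2*116/(116 + 185*√116) - 1*12322 = 2*116/(116 + 185*(2*√29)) - 12322 = 2*116/(116 + 370*√29) - 12322 = 232/(116 + 370*√29) - 12322 = -12322 + 232/(116 + 370*√29)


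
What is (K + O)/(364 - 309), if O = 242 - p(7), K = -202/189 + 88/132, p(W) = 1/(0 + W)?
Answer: 9127/2079 ≈ 4.3901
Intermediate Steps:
p(W) = 1/W
K = -76/189 (K = -202*1/189 + 88*(1/132) = -202/189 + ⅔ = -76/189 ≈ -0.40212)
O = 1693/7 (O = 242 - 1/7 = 242 - 1*⅐ = 242 - ⅐ = 1693/7 ≈ 241.86)
(K + O)/(364 - 309) = (-76/189 + 1693/7)/(364 - 309) = (45635/189)/55 = (45635/189)*(1/55) = 9127/2079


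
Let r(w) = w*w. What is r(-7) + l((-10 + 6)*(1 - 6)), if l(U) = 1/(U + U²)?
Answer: 20581/420 ≈ 49.002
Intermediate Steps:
r(w) = w²
r(-7) + l((-10 + 6)*(1 - 6)) = (-7)² + 1/((((-10 + 6)*(1 - 6)))*(1 + (-10 + 6)*(1 - 6))) = 49 + 1/(((-4*(-5)))*(1 - 4*(-5))) = 49 + 1/(20*(1 + 20)) = 49 + (1/20)/21 = 49 + (1/20)*(1/21) = 49 + 1/420 = 20581/420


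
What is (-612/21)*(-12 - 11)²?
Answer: -107916/7 ≈ -15417.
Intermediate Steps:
(-612/21)*(-12 - 11)² = -612*1/21*(-23)² = -204/7*529 = -107916/7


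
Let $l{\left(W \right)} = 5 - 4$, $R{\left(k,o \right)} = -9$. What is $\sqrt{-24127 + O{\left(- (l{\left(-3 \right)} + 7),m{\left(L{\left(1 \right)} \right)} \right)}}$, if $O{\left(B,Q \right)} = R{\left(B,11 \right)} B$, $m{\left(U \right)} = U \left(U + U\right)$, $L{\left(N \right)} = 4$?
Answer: $i \sqrt{24055} \approx 155.1 i$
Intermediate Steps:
$l{\left(W \right)} = 1$ ($l{\left(W \right)} = 5 - 4 = 1$)
$m{\left(U \right)} = 2 U^{2}$ ($m{\left(U \right)} = U 2 U = 2 U^{2}$)
$O{\left(B,Q \right)} = - 9 B$
$\sqrt{-24127 + O{\left(- (l{\left(-3 \right)} + 7),m{\left(L{\left(1 \right)} \right)} \right)}} = \sqrt{-24127 - 9 \left(- (1 + 7)\right)} = \sqrt{-24127 - 9 \left(\left(-1\right) 8\right)} = \sqrt{-24127 - -72} = \sqrt{-24127 + 72} = \sqrt{-24055} = i \sqrt{24055}$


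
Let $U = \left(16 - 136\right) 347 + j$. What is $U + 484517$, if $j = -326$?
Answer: $442551$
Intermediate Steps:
$U = -41966$ ($U = \left(16 - 136\right) 347 - 326 = \left(-120\right) 347 - 326 = -41640 - 326 = -41966$)
$U + 484517 = -41966 + 484517 = 442551$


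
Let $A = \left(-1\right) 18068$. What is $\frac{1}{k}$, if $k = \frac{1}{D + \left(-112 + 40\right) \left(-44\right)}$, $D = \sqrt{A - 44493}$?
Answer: $3168 + i \sqrt{62561} \approx 3168.0 + 250.12 i$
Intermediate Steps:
$A = -18068$
$D = i \sqrt{62561}$ ($D = \sqrt{-18068 - 44493} = \sqrt{-62561} = i \sqrt{62561} \approx 250.12 i$)
$k = \frac{1}{3168 + i \sqrt{62561}}$ ($k = \frac{1}{i \sqrt{62561} + \left(-112 + 40\right) \left(-44\right)} = \frac{1}{i \sqrt{62561} - -3168} = \frac{1}{i \sqrt{62561} + 3168} = \frac{1}{3168 + i \sqrt{62561}} \approx 0.0003137 - 2.4768 \cdot 10^{-5} i$)
$\frac{1}{k} = \frac{1}{\frac{3168}{10098785} - \frac{i \sqrt{62561}}{10098785}}$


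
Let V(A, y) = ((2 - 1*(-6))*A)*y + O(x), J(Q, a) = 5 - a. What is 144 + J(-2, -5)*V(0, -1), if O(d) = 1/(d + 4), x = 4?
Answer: 581/4 ≈ 145.25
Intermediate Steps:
O(d) = 1/(4 + d)
V(A, y) = ⅛ + 8*A*y (V(A, y) = ((2 - 1*(-6))*A)*y + 1/(4 + 4) = ((2 + 6)*A)*y + 1/8 = (8*A)*y + ⅛ = 8*A*y + ⅛ = ⅛ + 8*A*y)
144 + J(-2, -5)*V(0, -1) = 144 + (5 - 1*(-5))*(⅛ + 8*0*(-1)) = 144 + (5 + 5)*(⅛ + 0) = 144 + 10*(⅛) = 144 + 5/4 = 581/4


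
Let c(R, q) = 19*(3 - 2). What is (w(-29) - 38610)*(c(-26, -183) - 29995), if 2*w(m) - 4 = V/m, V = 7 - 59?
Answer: 33561309456/29 ≈ 1.1573e+9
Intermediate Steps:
V = -52
w(m) = 2 - 26/m (w(m) = 2 + (-52/m)/2 = 2 - 26/m)
c(R, q) = 19 (c(R, q) = 19*1 = 19)
(w(-29) - 38610)*(c(-26, -183) - 29995) = ((2 - 26/(-29)) - 38610)*(19 - 29995) = ((2 - 26*(-1/29)) - 38610)*(-29976) = ((2 + 26/29) - 38610)*(-29976) = (84/29 - 38610)*(-29976) = -1119606/29*(-29976) = 33561309456/29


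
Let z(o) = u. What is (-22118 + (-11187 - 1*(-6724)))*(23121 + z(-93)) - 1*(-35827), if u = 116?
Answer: -617626870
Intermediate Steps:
z(o) = 116
(-22118 + (-11187 - 1*(-6724)))*(23121 + z(-93)) - 1*(-35827) = (-22118 + (-11187 - 1*(-6724)))*(23121 + 116) - 1*(-35827) = (-22118 + (-11187 + 6724))*23237 + 35827 = (-22118 - 4463)*23237 + 35827 = -26581*23237 + 35827 = -617662697 + 35827 = -617626870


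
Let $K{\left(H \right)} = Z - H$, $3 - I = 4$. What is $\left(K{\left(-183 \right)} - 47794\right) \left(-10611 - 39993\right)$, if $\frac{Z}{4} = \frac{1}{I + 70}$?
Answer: $\frac{55413994540}{23} \approx 2.4093 \cdot 10^{9}$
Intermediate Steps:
$I = -1$ ($I = 3 - 4 = -1$)
$Z = \frac{4}{69}$ ($Z = \frac{4}{-1 + 70} = \frac{4}{69} \approx 0.057971$)
$K{\left(H \right)} = \frac{4}{69} - H$
$\left(K{\left(-183 \right)} - 47794\right) \left(-10611 - 39993\right) = \left(\left(\frac{4}{69} - -183\right) - 47794\right) \left(-10611 - 39993\right) = \left(\left(\frac{4}{69} + 183\right) - 47794\right) \left(-50604\right) = \left(\frac{12631}{69} - 47794\right) \left(-50604\right) = \left(- \frac{3285155}{69}\right) \left(-50604\right) = \frac{55413994540}{23}$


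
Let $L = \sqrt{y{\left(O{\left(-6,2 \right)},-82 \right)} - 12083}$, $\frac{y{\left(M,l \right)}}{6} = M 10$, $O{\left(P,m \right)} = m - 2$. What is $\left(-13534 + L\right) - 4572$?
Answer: $-18106 + i \sqrt{12083} \approx -18106.0 + 109.92 i$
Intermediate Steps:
$O{\left(P,m \right)} = -2 + m$ ($O{\left(P,m \right)} = m - 2 = -2 + m$)
$y{\left(M,l \right)} = 60 M$ ($y{\left(M,l \right)} = 6 M 10 = 6 \cdot 10 M = 60 M$)
$L = i \sqrt{12083}$ ($L = \sqrt{60 \left(-2 + 2\right) - 12083} = \sqrt{60 \cdot 0 - 12083} = \sqrt{0 - 12083} = \sqrt{-12083} = i \sqrt{12083} \approx 109.92 i$)
$\left(-13534 + L\right) - 4572 = \left(-13534 + i \sqrt{12083}\right) - 4572 = -18106 + i \sqrt{12083}$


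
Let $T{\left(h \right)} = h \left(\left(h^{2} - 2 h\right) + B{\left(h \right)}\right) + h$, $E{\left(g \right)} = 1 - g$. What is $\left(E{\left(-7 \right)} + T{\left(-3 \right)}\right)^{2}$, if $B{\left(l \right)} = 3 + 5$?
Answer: $4096$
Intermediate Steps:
$B{\left(l \right)} = 8$
$T{\left(h \right)} = h + h \left(8 + h^{2} - 2 h\right)$ ($T{\left(h \right)} = h \left(\left(h^{2} - 2 h\right) + 8\right) + h = h \left(8 + h^{2} - 2 h\right) + h = h + h \left(8 + h^{2} - 2 h\right)$)
$\left(E{\left(-7 \right)} + T{\left(-3 \right)}\right)^{2} = \left(\left(1 - -7\right) - 3 \left(9 + \left(-3\right)^{2} - -6\right)\right)^{2} = \left(\left(1 + 7\right) - 3 \left(9 + 9 + 6\right)\right)^{2} = \left(8 - 72\right)^{2} = \left(-64\right)^{2} = 4096$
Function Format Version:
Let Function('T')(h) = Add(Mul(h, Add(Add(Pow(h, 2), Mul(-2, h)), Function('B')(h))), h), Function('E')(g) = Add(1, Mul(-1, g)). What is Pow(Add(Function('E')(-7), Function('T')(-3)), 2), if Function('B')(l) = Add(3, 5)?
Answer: 4096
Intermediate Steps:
Function('B')(l) = 8
Function('T')(h) = Add(h, Mul(h, Add(8, Pow(h, 2), Mul(-2, h)))) (Function('T')(h) = Add(Mul(h, Add(Add(Pow(h, 2), Mul(-2, h)), 8)), h) = Add(Mul(h, Add(8, Pow(h, 2), Mul(-2, h))), h) = Add(h, Mul(h, Add(8, Pow(h, 2), Mul(-2, h)))))
Pow(Add(Function('E')(-7), Function('T')(-3)), 2) = Pow(Add(Add(1, Mul(-1, -7)), Mul(-3, Add(9, Pow(-3, 2), Mul(-2, -3)))), 2) = Pow(Add(Add(1, 7), Mul(-3, Add(9, 9, 6))), 2) = Pow(Add(8, Mul(-3, 24)), 2) = Pow(Add(8, -72), 2) = Pow(-64, 2) = 4096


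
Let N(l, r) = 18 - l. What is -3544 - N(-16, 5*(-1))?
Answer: -3578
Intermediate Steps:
-3544 - N(-16, 5*(-1)) = -3544 - (18 - 1*(-16)) = -3544 - (18 + 16) = -3544 - 1*34 = -3544 - 34 = -3578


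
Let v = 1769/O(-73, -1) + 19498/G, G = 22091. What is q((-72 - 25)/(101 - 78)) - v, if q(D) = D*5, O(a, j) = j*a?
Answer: -1713685514/37090789 ≈ -46.202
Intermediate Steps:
O(a, j) = a*j
v = 40502333/1612643 (v = 1769/((-73*(-1))) + 19498/22091 = 1769/73 + 19498*(1/22091) = 1769*(1/73) + 19498/22091 = 1769/73 + 19498/22091 = 40502333/1612643 ≈ 25.116)
q(D) = 5*D
q((-72 - 25)/(101 - 78)) - v = 5*((-72 - 25)/(101 - 78)) - 1*40502333/1612643 = 5*(-97/23) - 40502333/1612643 = -485/23 - 40502333/1612643 = -1713685514/37090789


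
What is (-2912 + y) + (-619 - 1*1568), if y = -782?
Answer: -5881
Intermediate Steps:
(-2912 + y) + (-619 - 1*1568) = (-2912 - 782) + (-619 - 1*1568) = -3694 + (-619 - 1568) = -3694 - 2187 = -5881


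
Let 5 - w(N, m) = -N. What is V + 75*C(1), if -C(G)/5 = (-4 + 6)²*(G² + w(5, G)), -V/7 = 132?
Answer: -17424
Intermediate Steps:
V = -924 (V = -7*132 = -924)
w(N, m) = 5 + N (w(N, m) = 5 - (-1)*N = 5 + N)
C(G) = -200 - 20*G² (C(G) = -5*(-4 + 6)²*(G² + (5 + 5)) = -5*2²*(G² + 10) = -20*(10 + G²) = -5*(40 + 4*G²) = -200 - 20*G²)
V + 75*C(1) = -924 + 75*(-200 - 20*1²) = -924 + 75*(-200 - 20*1) = -924 + 75*(-200 - 20) = -924 + 75*(-220) = -924 - 16500 = -17424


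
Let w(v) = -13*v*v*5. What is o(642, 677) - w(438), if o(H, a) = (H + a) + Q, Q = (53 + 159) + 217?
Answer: 12471608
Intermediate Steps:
Q = 429 (Q = 212 + 217 = 429)
w(v) = -65*v² (w(v) = -13*v²*5 = -65*v²)
o(H, a) = 429 + H + a (o(H, a) = (H + a) + 429 = 429 + H + a)
o(642, 677) - w(438) = (429 + 642 + 677) - (-65)*438² = 1748 - (-65)*191844 = 1748 - 1*(-12469860) = 1748 + 12469860 = 12471608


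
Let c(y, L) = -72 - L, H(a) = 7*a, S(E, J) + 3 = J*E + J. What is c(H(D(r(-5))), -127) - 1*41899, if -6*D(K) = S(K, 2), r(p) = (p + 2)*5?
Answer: -41844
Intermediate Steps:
r(p) = 10 + 5*p (r(p) = (2 + p)*5 = 10 + 5*p)
S(E, J) = -3 + J + E*J (S(E, J) = -3 + (J*E + J) = -3 + (E*J + J) = -3 + (J + E*J) = -3 + J + E*J)
D(K) = ⅙ - K/3 (D(K) = -(-3 + 2 + K*2)/6 = -(-3 + 2 + 2*K)/6 = -(-1 + 2*K)/6 = ⅙ - K/3)
c(H(D(r(-5))), -127) - 1*41899 = (-72 - 1*(-127)) - 1*41899 = (-72 + 127) - 41899 = 55 - 41899 = -41844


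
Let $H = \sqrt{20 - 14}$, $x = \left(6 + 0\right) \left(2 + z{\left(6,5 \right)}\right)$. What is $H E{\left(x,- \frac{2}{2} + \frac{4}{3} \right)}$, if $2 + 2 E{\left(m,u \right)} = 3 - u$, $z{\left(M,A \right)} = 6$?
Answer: $\frac{\sqrt{6}}{3} \approx 0.8165$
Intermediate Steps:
$x = 48$ ($x = \left(6 + 0\right) \left(2 + 6\right) = 6 \cdot 8 = 48$)
$E{\left(m,u \right)} = \frac{1}{2} - \frac{u}{2}$ ($E{\left(m,u \right)} = -1 + \frac{3 - u}{2} = -1 - \left(- \frac{3}{2} + \frac{u}{2}\right) = \frac{1}{2} - \frac{u}{2}$)
$H = \sqrt{6} \approx 2.4495$
$H E{\left(x,- \frac{2}{2} + \frac{4}{3} \right)} = \sqrt{6} \left(\frac{1}{2} - \frac{- \frac{2}{2} + \frac{4}{3}}{2}\right) = \sqrt{6} \left(\frac{1}{2} - \frac{\left(-2\right) \frac{1}{2} + 4 \cdot \frac{1}{3}}{2}\right) = \sqrt{6} \left(\frac{1}{2} - \frac{-1 + \frac{4}{3}}{2}\right) = \sqrt{6} \left(\frac{1}{2} - \frac{1}{6}\right) = \sqrt{6} \cdot \frac{1}{3} = \frac{\sqrt{6}}{3}$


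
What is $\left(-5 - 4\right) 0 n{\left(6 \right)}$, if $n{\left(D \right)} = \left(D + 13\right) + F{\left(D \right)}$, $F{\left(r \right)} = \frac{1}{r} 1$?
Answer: $0$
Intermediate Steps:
$F{\left(r \right)} = \frac{1}{r}$
$n{\left(D \right)} = 13 + D + \frac{1}{D}$ ($n{\left(D \right)} = \left(D + 13\right) + \frac{1}{D} = \left(13 + D\right) + \frac{1}{D} = 13 + D + \frac{1}{D}$)
$\left(-5 - 4\right) 0 n{\left(6 \right)} = \left(-5 - 4\right) 0 \left(13 + 6 + \frac{1}{6}\right) = \left(-9\right) 0 \left(13 + 6 + \frac{1}{6}\right) = 0 \cdot \frac{115}{6} = 0$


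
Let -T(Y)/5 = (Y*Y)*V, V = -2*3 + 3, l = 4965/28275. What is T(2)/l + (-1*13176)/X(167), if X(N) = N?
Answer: 14526444/55277 ≈ 262.79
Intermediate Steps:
l = 331/1885 (l = 4965*(1/28275) = 331/1885 ≈ 0.17560)
V = -3 (V = -6 + 3 = -3)
T(Y) = 15*Y² (T(Y) = -5*Y*Y*(-3) = -5*Y²*(-3) = -(-15)*Y² = 15*Y²)
T(2)/l + (-1*13176)/X(167) = (15*2²)/(331/1885) - 1*13176/167 = (15*4)*(1885/331) - 13176*1/167 = 60*(1885/331) - 13176/167 = 113100/331 - 13176/167 = 14526444/55277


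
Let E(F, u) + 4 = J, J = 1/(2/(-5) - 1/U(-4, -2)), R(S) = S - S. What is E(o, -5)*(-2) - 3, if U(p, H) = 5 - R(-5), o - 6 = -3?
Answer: 25/3 ≈ 8.3333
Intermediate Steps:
R(S) = 0
o = 3 (o = 6 - 3 = 3)
U(p, H) = 5 (U(p, H) = 5 - 1*0 = 5 + 0 = 5)
J = -5/3 (J = 1/(2/(-5) - 1/5) = 1/(2*(-⅕) - 1*⅕) = 1/(-⅖ - ⅕) = 1/(-⅗) = -5/3 ≈ -1.6667)
E(F, u) = -17/3 (E(F, u) = -4 - 5/3 = -17/3)
E(o, -5)*(-2) - 3 = -17/3*(-2) - 3 = 34/3 - 3 = 25/3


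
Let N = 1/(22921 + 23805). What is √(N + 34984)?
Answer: √76381234601510/46726 ≈ 187.04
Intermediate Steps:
N = 1/46726 ≈ 2.1401e-5
√(N + 34984) = √(1/46726 + 34984) = √(1634662385/46726) = √76381234601510/46726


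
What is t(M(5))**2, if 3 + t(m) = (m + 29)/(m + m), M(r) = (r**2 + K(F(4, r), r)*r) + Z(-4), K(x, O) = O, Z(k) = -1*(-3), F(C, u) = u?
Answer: 13924/2809 ≈ 4.9569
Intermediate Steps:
Z(k) = 3
M(r) = 3 + 2*r**2 (M(r) = (r**2 + r*r) + 3 = (r**2 + r**2) + 3 = 2*r**2 + 3 = 3 + 2*r**2)
t(m) = -3 + (29 + m)/(2*m) (t(m) = -3 + (m + 29)/(m + m) = -3 + (29 + m)/((2*m)) = -3 + (29 + m)*(1/(2*m)) = -3 + (29 + m)/(2*m))
t(M(5))**2 = ((29 - 5*(3 + 2*5**2))/(2*(3 + 2*5**2)))**2 = ((29 - 5*(3 + 2*25))/(2*(3 + 2*25)))**2 = ((29 - 5*(3 + 50))/(2*(3 + 50)))**2 = ((1/2)*(29 - 5*53)/53)**2 = ((1/2)*(1/53)*(29 - 265))**2 = ((1/2)*(1/53)*(-236))**2 = (-118/53)**2 = 13924/2809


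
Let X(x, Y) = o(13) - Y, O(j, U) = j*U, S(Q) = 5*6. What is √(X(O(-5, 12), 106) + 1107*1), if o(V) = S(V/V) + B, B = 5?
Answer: 2*√259 ≈ 32.187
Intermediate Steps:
S(Q) = 30
o(V) = 35 (o(V) = 30 + 5 = 35)
O(j, U) = U*j
X(x, Y) = 35 - Y
√(X(O(-5, 12), 106) + 1107*1) = √((35 - 1*106) + 1107*1) = √((35 - 106) + 1107) = √(-71 + 1107) = √1036 = 2*√259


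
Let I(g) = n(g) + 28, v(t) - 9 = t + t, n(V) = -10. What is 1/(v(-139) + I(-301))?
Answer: -1/251 ≈ -0.0039841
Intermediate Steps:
v(t) = 9 + 2*t (v(t) = 9 + (t + t) = 9 + 2*t)
I(g) = 18 (I(g) = -10 + 28 = 18)
1/(v(-139) + I(-301)) = 1/((9 + 2*(-139)) + 18) = 1/((9 - 278) + 18) = 1/(-269 + 18) = 1/(-251) = -1/251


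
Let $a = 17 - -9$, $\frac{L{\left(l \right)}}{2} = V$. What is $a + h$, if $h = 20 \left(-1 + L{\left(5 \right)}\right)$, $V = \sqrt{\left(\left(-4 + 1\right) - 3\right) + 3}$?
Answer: $6 + 40 i \sqrt{3} \approx 6.0 + 69.282 i$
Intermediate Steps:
$V = i \sqrt{3}$ ($V = \sqrt{\left(-3 - 3\right) + 3} = \sqrt{-6 + 3} = \sqrt{-3} = i \sqrt{3} \approx 1.732 i$)
$L{\left(l \right)} = 2 i \sqrt{3}$
$h = -20 + 40 i \sqrt{3}$ ($h = 20 \left(-1 + 2 i \sqrt{3}\right) = -20 + 40 i \sqrt{3} \approx -20.0 + 69.282 i$)
$a = 26$ ($a = 17 + 9 = 26$)
$a + h = 26 - \left(20 - 40 i \sqrt{3}\right) = 6 + 40 i \sqrt{3}$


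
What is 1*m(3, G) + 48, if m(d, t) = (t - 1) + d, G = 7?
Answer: 57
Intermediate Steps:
m(d, t) = -1 + d + t (m(d, t) = (-1 + t) + d = -1 + d + t)
1*m(3, G) + 48 = 1*(-1 + 3 + 7) + 48 = 1*9 + 48 = 9 + 48 = 57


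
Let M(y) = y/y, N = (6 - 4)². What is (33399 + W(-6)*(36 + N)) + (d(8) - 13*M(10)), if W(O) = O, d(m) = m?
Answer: 33154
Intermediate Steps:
N = 4 (N = 2² = 4)
M(y) = 1
(33399 + W(-6)*(36 + N)) + (d(8) - 13*M(10)) = (33399 - 6*(36 + 4)) + (8 - 13*1) = (33399 - 6*40) + (8 - 13) = (33399 - 240) - 5 = 33159 - 5 = 33154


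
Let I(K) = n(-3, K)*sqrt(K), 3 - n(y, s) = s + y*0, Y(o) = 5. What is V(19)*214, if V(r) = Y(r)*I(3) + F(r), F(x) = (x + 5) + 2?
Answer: 5564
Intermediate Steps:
F(x) = 7 + x (F(x) = (5 + x) + 2 = 7 + x)
n(y, s) = 3 - s (n(y, s) = 3 - (s + y*0) = 3 - (s + 0) = 3 - s)
I(K) = sqrt(K)*(3 - K) (I(K) = (3 - K)*sqrt(K) = sqrt(K)*(3 - K))
V(r) = 7 + r (V(r) = 5*(sqrt(3)*(3 - 1*3)) + (7 + r) = 5*(sqrt(3)*(3 - 3)) + (7 + r) = 5*(sqrt(3)*0) + (7 + r) = 5*0 + (7 + r) = 0 + (7 + r) = 7 + r)
V(19)*214 = (7 + 19)*214 = 26*214 = 5564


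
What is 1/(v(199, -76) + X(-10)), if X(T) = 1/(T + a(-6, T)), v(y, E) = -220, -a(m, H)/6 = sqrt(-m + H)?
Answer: -53690/11814001 - 12*I/11814001 ≈ -0.0045446 - 1.0157e-6*I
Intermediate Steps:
a(m, H) = -6*sqrt(H - m) (a(m, H) = -6*sqrt(-m + H) = -6*sqrt(H - m))
X(T) = 1/(T - 6*sqrt(6 + T)) (X(T) = 1/(T - 6*sqrt(T - 1*(-6))) = 1/(T - 6*sqrt(T + 6)) = 1/(T - 6*sqrt(6 + T)))
1/(v(199, -76) + X(-10)) = 1/(-220 + 1/(-10 - 6*sqrt(6 - 10))) = 1/(-220 + 1/(-10 - 12*I)) = 1/(-220 + (-10 + 12*I)/244)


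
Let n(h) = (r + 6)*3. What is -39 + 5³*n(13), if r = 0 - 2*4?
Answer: -789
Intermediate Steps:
r = -8 (r = 0 - 8 = -8)
n(h) = -6 (n(h) = (-8 + 6)*3 = -2*3 = -6)
-39 + 5³*n(13) = -39 + 5³*(-6) = -39 + 125*(-6) = -39 - 750 = -789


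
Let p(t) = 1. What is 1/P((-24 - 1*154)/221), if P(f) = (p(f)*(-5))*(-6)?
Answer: 1/30 ≈ 0.033333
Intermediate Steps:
P(f) = 30 (P(f) = (1*(-5))*(-6) = -5*(-6) = 30)
1/P((-24 - 1*154)/221) = 1/30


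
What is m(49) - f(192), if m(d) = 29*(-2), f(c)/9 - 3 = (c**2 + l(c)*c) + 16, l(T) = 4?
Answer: -338917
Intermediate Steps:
f(c) = 171 + 9*c**2 + 36*c (f(c) = 27 + 9*((c**2 + 4*c) + 16) = 27 + 9*(16 + c**2 + 4*c) = 27 + (144 + 9*c**2 + 36*c) = 171 + 9*c**2 + 36*c)
m(d) = -58
m(49) - f(192) = -58 - (171 + 9*192**2 + 36*192) = -58 - (171 + 9*36864 + 6912) = -58 - (171 + 331776 + 6912) = -58 - 1*338859 = -58 - 338859 = -338917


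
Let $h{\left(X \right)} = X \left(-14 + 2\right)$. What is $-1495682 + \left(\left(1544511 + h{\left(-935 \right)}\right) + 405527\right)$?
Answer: $465576$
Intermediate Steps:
$h{\left(X \right)} = - 12 X$ ($h{\left(X \right)} = X \left(-12\right) = - 12 X$)
$-1495682 + \left(\left(1544511 + h{\left(-935 \right)}\right) + 405527\right) = -1495682 + \left(\left(1544511 - -11220\right) + 405527\right) = -1495682 + \left(\left(1544511 + 11220\right) + 405527\right) = -1495682 + \left(1555731 + 405527\right) = -1495682 + 1961258 = 465576$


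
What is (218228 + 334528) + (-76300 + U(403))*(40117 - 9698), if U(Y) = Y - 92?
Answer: -2310956635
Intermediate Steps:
U(Y) = -92 + Y
(218228 + 334528) + (-76300 + U(403))*(40117 - 9698) = (218228 + 334528) + (-76300 + (-92 + 403))*(40117 - 9698) = 552756 + (-76300 + 311)*30419 = 552756 - 75989*30419 = 552756 - 2311509391 = -2310956635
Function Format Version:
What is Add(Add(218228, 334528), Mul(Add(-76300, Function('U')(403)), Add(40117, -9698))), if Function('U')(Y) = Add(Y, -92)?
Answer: -2310956635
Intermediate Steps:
Function('U')(Y) = Add(-92, Y)
Add(Add(218228, 334528), Mul(Add(-76300, Function('U')(403)), Add(40117, -9698))) = Add(Add(218228, 334528), Mul(Add(-76300, Add(-92, 403)), Add(40117, -9698))) = Add(552756, Mul(Add(-76300, 311), 30419)) = Add(552756, Mul(-75989, 30419)) = Add(552756, -2311509391) = -2310956635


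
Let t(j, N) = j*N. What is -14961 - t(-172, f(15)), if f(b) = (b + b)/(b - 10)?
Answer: -13929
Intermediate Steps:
f(b) = 2*b/(-10 + b) (f(b) = (2*b)/(-10 + b) = 2*b/(-10 + b))
t(j, N) = N*j
-14961 - t(-172, f(15)) = -14961 - 2*15/(-10 + 15)*(-172) = -14961 - 2*15/5*(-172) = -14961 - 2*15*(1/5)*(-172) = -14961 - 6*(-172) = -14961 - 1*(-1032) = -14961 + 1032 = -13929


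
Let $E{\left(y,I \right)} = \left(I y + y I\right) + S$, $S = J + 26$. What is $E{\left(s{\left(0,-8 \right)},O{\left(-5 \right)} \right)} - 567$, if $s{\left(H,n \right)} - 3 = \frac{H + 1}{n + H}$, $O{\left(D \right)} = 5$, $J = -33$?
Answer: $- \frac{2181}{4} \approx -545.25$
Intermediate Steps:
$S = -7$ ($S = -33 + 26 = -7$)
$s{\left(H,n \right)} = 3 + \frac{1 + H}{H + n}$ ($s{\left(H,n \right)} = 3 + \frac{H + 1}{n + H} = 3 + \frac{1 + H}{H + n}$)
$E{\left(y,I \right)} = -7 + 2 I y$ ($E{\left(y,I \right)} = \left(I y + y I\right) - 7 = \left(I y + I y\right) - 7 = 2 I y - 7 = -7 + 2 I y$)
$E{\left(s{\left(0,-8 \right)},O{\left(-5 \right)} \right)} - 567 = \left(-7 + 2 \cdot 5 \frac{1 + 3 \left(-8\right) + 4 \cdot 0}{0 - 8}\right) - 567 = \left(-7 + 2 \cdot 5 \frac{1 - 24 + 0}{-8}\right) - 567 = \left(-7 + 2 \cdot 5 \left(\left(- \frac{1}{8}\right) \left(-23\right)\right)\right) - 567 = \left(-7 + 2 \cdot 5 \cdot \frac{23}{8}\right) - 567 = \left(-7 + \frac{115}{4}\right) - 567 = \frac{87}{4} - 567 = - \frac{2181}{4}$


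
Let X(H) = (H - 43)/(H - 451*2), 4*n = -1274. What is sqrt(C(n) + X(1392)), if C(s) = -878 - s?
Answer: I*sqrt(682015)/35 ≈ 23.595*I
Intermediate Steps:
n = -637/2 (n = (1/4)*(-1274) = -637/2 ≈ -318.50)
X(H) = (-43 + H)/(-902 + H) (X(H) = (-43 + H)/(H - 902) = (-43 + H)/(-902 + H))
sqrt(C(n) + X(1392)) = sqrt((-878 - 1*(-637/2)) + (-43 + 1392)/(-902 + 1392)) = sqrt((-878 + 637/2) + 1349/490) = sqrt(-1119/2 + (1/490)*1349) = sqrt(-1119/2 + 1349/490) = sqrt(-136403/245) = I*sqrt(682015)/35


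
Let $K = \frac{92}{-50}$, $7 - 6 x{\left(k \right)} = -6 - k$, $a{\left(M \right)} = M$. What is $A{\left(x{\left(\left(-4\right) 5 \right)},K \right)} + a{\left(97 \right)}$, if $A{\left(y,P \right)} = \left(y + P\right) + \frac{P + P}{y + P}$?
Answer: $\frac{6441449}{67650} \approx 95.217$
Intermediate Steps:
$x{\left(k \right)} = \frac{13}{6} + \frac{k}{6}$ ($x{\left(k \right)} = \frac{7}{6} - \frac{-6 - k}{6} = \frac{7}{6} + \left(1 + \frac{k}{6}\right) = \frac{13}{6} + \frac{k}{6}$)
$K = - \frac{46}{25}$ ($K = 92 \left(- \frac{1}{50}\right) = - \frac{46}{25} \approx -1.84$)
$A{\left(y,P \right)} = P + y + \frac{2 P}{P + y}$ ($A{\left(y,P \right)} = \left(P + y\right) + \frac{2 P}{P + y} = P + y + \frac{2 P}{P + y}$)
$A{\left(x{\left(\left(-4\right) 5 \right)},K \right)} + a{\left(97 \right)} = \frac{\left(- \frac{46}{25}\right)^{2} + \left(\frac{13}{6} + \frac{\left(-4\right) 5}{6}\right)^{2} + 2 \left(- \frac{46}{25}\right) + 2 \left(- \frac{46}{25}\right) \left(\frac{13}{6} + \frac{\left(-4\right) 5}{6}\right)}{- \frac{46}{25} + \left(\frac{13}{6} + \frac{\left(-4\right) 5}{6}\right)} + 97 = \frac{\frac{2116}{625} + \left(\frac{13}{6} + \frac{1}{6} \left(-20\right)\right)^{2} - \frac{92}{25} + 2 \left(- \frac{46}{25}\right) \left(\frac{13}{6} + \frac{1}{6} \left(-20\right)\right)}{- \frac{46}{25} + \left(\frac{13}{6} + \frac{1}{6} \left(-20\right)\right)} + 97 = \frac{\frac{2116}{625} + \left(\frac{13}{6} - \frac{10}{3}\right)^{2} - \frac{92}{25} + 2 \left(- \frac{46}{25}\right) \left(\frac{13}{6} - \frac{10}{3}\right)}{- \frac{46}{25} + \left(\frac{13}{6} - \frac{10}{3}\right)} + 97 = \frac{\frac{2116}{625} + \left(- \frac{7}{6}\right)^{2} - \frac{92}{25} + 2 \left(- \frac{46}{25}\right) \left(- \frac{7}{6}\right)}{- \frac{46}{25} - \frac{7}{6}} + 97 = \frac{\frac{2116}{625} + \frac{49}{36} - \frac{92}{25} + \frac{322}{75}}{- \frac{451}{150}} + 97 = \left(- \frac{150}{451}\right) \frac{120601}{22500} + 97 = - \frac{120601}{67650} + 97 = \frac{6441449}{67650}$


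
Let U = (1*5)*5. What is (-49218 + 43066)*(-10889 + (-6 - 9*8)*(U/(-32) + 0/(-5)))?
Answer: 133228481/2 ≈ 6.6614e+7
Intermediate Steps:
U = 25 (U = 5*5 = 25)
(-49218 + 43066)*(-10889 + (-6 - 9*8)*(U/(-32) + 0/(-5))) = (-49218 + 43066)*(-10889 + (-6 - 9*8)*(25/(-32) + 0/(-5))) = -6152*(-10889 + (-6 - 72)*(25*(-1/32) + 0*(-⅕))) = -6152*(-10889 - 78*(-25/32 + 0)) = -6152*(-10889 - 78*(-25/32)) = -6152*(-10889 + 975/16) = -6152*(-173249/16) = 133228481/2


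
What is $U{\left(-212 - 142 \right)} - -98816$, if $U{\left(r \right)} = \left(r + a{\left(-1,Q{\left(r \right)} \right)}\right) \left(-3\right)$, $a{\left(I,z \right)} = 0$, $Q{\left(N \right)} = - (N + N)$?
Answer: $99878$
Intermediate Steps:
$Q{\left(N \right)} = - 2 N$
$U{\left(r \right)} = - 3 r$ ($U{\left(r \right)} = \left(r + 0\right) \left(-3\right) = r \left(-3\right) = - 3 r$)
$U{\left(-212 - 142 \right)} - -98816 = - 3 \left(-212 - 142\right) - -98816 = \left(-3\right) \left(-354\right) + 98816 = 1062 + 98816 = 99878$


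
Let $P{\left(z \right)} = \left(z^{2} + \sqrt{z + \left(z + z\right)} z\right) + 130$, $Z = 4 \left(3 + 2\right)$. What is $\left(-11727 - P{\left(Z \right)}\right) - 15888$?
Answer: $-28145 - 40 \sqrt{15} \approx -28300.0$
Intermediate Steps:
$Z = 20$ ($Z = 4 \cdot 5 = 20$)
$P{\left(z \right)} = 130 + z^{2} + \sqrt{3} z^{\frac{3}{2}}$ ($P{\left(z \right)} = \left(z^{2} + \sqrt{z + 2 z} z\right) + 130 = \left(z^{2} + \sqrt{3 z} z\right) + 130 = \left(z^{2} + \sqrt{3} \sqrt{z} z\right) + 130 = \left(z^{2} + \sqrt{3} z^{\frac{3}{2}}\right) + 130 = 130 + z^{2} + \sqrt{3} z^{\frac{3}{2}}$)
$\left(-11727 - P{\left(Z \right)}\right) - 15888 = \left(-11727 - \left(130 + 20^{2} + \sqrt{3} \cdot 20^{\frac{3}{2}}\right)\right) - 15888 = \left(-11727 - \left(130 + 400 + \sqrt{3} \cdot 40 \sqrt{5}\right)\right) - 15888 = \left(-11727 - \left(130 + 400 + 40 \sqrt{15}\right)\right) - 15888 = \left(-11727 - \left(530 + 40 \sqrt{15}\right)\right) - 15888 = \left(-12257 - 40 \sqrt{15}\right) - 15888 = -28145 - 40 \sqrt{15}$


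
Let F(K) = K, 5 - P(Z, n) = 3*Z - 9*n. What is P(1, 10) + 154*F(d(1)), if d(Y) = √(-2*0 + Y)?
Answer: 246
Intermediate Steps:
P(Z, n) = 5 - 3*Z + 9*n (P(Z, n) = 5 - (3*Z - 9*n) = 5 - (-9*n + 3*Z) = 5 + (-3*Z + 9*n) = 5 - 3*Z + 9*n)
d(Y) = √Y (d(Y) = √(0 + Y) = √Y)
P(1, 10) + 154*F(d(1)) = (5 - 3*1 + 9*10) + 154*√1 = (5 - 3 + 90) + 154*1 = 92 + 154 = 246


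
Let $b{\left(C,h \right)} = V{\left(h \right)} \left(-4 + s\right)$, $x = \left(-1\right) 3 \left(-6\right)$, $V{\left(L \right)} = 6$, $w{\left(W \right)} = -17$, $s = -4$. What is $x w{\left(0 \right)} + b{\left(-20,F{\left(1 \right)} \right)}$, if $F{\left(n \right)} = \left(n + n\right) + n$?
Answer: $-354$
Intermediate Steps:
$F{\left(n \right)} = 3 n$ ($F{\left(n \right)} = 2 n + n = 3 n$)
$x = 18$ ($x = \left(-3\right) \left(-6\right) = 18$)
$b{\left(C,h \right)} = -48$ ($b{\left(C,h \right)} = 6 \left(-4 - 4\right) = 6 \left(-8\right) = -48$)
$x w{\left(0 \right)} + b{\left(-20,F{\left(1 \right)} \right)} = 18 \left(-17\right) - 48 = -306 - 48 = -354$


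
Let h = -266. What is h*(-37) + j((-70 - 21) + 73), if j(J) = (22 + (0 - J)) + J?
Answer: 9864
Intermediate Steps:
j(J) = 22 (j(J) = (22 - J) + J = 22)
h*(-37) + j((-70 - 21) + 73) = -266*(-37) + 22 = 9842 + 22 = 9864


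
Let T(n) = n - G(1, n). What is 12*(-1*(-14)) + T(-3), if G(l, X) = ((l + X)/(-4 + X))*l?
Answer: 1153/7 ≈ 164.71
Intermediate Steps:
G(l, X) = l*(X + l)/(-4 + X) (G(l, X) = ((X + l)/(-4 + X))*l = l*(X + l)/(-4 + X))
T(n) = n - (1 + n)/(-4 + n) (T(n) = n - (n + 1)/(-4 + n) = n - (1 + n)/(-4 + n))
12*(-1*(-14)) + T(-3) = 12*(-1*(-14)) + (-1 - 1*(-3) - 3*(-4 - 3))/(-4 - 3) = 12*14 + (-1 + 3 - 3*(-7))/(-7) = 168 - (-1 + 3 + 21)/7 = 168 - ⅐*23 = 168 - 23/7 = 1153/7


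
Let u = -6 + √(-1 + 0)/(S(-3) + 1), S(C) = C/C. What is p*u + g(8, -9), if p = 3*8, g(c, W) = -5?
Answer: -149 + 12*I ≈ -149.0 + 12.0*I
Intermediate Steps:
S(C) = 1
p = 24
u = -6 + I/2 (u = -6 + √(-1 + 0)/(1 + 1) = -6 + √(-1)/2 = -6 + I/2 ≈ -6.0 + 0.5*I)
p*u + g(8, -9) = 24*(-6 + I/2) - 5 = (-144 + 12*I) - 5 = -149 + 12*I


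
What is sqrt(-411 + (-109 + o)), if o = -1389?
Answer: I*sqrt(1909) ≈ 43.692*I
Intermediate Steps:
sqrt(-411 + (-109 + o)) = sqrt(-411 + (-109 - 1389)) = sqrt(-411 - 1498) = sqrt(-1909) = I*sqrt(1909)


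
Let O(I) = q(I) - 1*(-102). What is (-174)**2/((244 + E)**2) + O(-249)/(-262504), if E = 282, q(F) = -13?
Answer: 1980736735/18157139176 ≈ 0.10909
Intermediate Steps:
O(I) = 89 (O(I) = -13 - 1*(-102) = -13 + 102 = 89)
(-174)**2/((244 + E)**2) + O(-249)/(-262504) = (-174)**2/((244 + 282)**2) + 89/(-262504) = 30276/(526**2) + 89*(-1/262504) = 30276/276676 - 89/262504 = 30276*(1/276676) - 89/262504 = 7569/69169 - 89/262504 = 1980736735/18157139176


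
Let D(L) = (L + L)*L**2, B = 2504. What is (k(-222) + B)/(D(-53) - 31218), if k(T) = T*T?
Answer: -12947/82243 ≈ -0.15742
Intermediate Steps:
D(L) = 2*L**3 (D(L) = (2*L)*L**2 = 2*L**3)
k(T) = T**2
(k(-222) + B)/(D(-53) - 31218) = ((-222)**2 + 2504)/(2*(-53)**3 - 31218) = (49284 + 2504)/(2*(-148877) - 31218) = 51788/(-297754 - 31218) = 51788/(-328972) = 51788*(-1/328972) = -12947/82243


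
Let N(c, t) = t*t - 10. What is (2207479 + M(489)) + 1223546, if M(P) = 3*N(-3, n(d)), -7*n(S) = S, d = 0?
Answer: 3430995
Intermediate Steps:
n(S) = -S/7
N(c, t) = -10 + t² (N(c, t) = t² - 10 = -10 + t²)
M(P) = -30 (M(P) = 3*(-10 + (-⅐*0)²) = 3*(-10 + 0²) = 3*(-10 + 0) = 3*(-10) = -30)
(2207479 + M(489)) + 1223546 = (2207479 - 30) + 1223546 = 2207449 + 1223546 = 3430995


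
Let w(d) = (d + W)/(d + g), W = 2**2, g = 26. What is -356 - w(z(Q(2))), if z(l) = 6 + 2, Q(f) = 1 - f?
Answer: -6058/17 ≈ -356.35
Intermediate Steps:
W = 4
z(l) = 8
w(d) = (4 + d)/(26 + d) (w(d) = (d + 4)/(d + 26) = (4 + d)/(26 + d))
-356 - w(z(Q(2))) = -356 - (4 + 8)/(26 + 8) = -356 - 12/34 = -356 - 1*6/17 = -356 - 6/17 = -6058/17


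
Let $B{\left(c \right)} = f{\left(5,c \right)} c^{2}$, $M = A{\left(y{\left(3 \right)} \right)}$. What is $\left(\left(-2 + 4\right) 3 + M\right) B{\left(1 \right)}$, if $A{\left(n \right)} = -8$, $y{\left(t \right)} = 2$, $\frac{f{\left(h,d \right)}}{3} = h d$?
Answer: $-30$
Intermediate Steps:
$f{\left(h,d \right)} = 3 d h$ ($f{\left(h,d \right)} = 3 h d = 3 d h$)
$M = -8$
$B{\left(c \right)} = 15 c^{3}$ ($B{\left(c \right)} = 3 c 5 c^{2} = 15 c c^{2} = 15 c^{3}$)
$\left(\left(-2 + 4\right) 3 + M\right) B{\left(1 \right)} = \left(\left(-2 + 4\right) 3 - 8\right) 15 \cdot 1^{3} = \left(2 \cdot 3 - 8\right) 15 \cdot 1 = \left(6 - 8\right) 15 = \left(-2\right) 15 = -30$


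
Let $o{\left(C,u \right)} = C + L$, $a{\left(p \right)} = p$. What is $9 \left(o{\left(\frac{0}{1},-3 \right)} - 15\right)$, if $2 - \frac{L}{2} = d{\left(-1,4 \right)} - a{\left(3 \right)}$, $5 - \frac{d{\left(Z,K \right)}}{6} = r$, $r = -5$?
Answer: $-1125$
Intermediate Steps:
$d{\left(Z,K \right)} = 60$ ($d{\left(Z,K \right)} = 30 - -30 = 30 + 30 = 60$)
$L = -110$ ($L = 4 - 2 \left(60 - 3\right) = 4 - 114 = -110$)
$o{\left(C,u \right)} = -110 + C$ ($o{\left(C,u \right)} = C - 110 = -110 + C$)
$9 \left(o{\left(\frac{0}{1},-3 \right)} - 15\right) = 9 \left(\left(-110 + \frac{0}{1}\right) - 15\right) = 9 \left(\left(-110 + 0 \cdot 1\right) - 15\right) = 9 \left(\left(-110 + 0\right) - 15\right) = 9 \left(-110 - 15\right) = 9 \left(-125\right) = -1125$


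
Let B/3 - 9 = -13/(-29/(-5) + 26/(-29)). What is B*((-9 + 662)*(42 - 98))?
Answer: -165067952/237 ≈ -6.9649e+5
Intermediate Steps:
B = 4514/237 (B = 27 + 3*(-13/(-29/(-5) + 26/(-29))) = 27 + 3*(-13/(-29*(-⅕) + 26*(-1/29))) = 27 + 3*(-13/(29/5 - 26/29)) = 27 + 3*(-13/711/145) = 27 + 3*(-13*145/711) = 27 + 3*(-1885/711) = 27 - 1885/237 = 4514/237 ≈ 19.046)
B*((-9 + 662)*(42 - 98)) = 4514*((-9 + 662)*(42 - 98))/237 = 4514*(653*(-56))/237 = (4514/237)*(-36568) = -165067952/237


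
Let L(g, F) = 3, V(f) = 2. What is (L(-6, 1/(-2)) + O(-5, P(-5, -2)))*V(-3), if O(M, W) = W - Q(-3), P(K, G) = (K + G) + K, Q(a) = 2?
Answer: -22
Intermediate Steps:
P(K, G) = G + 2*K (P(K, G) = (G + K) + K = G + 2*K)
O(M, W) = -2 + W (O(M, W) = W - 1*2 = W - 2 = -2 + W)
(L(-6, 1/(-2)) + O(-5, P(-5, -2)))*V(-3) = (3 + (-2 + (-2 + 2*(-5))))*2 = (3 + (-2 + (-2 - 10)))*2 = (3 + (-2 - 12))*2 = (3 - 14)*2 = -11*2 = -22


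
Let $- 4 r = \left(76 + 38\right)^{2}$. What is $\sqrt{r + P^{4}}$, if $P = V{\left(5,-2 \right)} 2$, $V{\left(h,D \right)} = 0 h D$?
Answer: $57 i \approx 57.0 i$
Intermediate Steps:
$V{\left(h,D \right)} = 0$ ($V{\left(h,D \right)} = 0 D = 0$)
$r = -3249$ ($r = - \frac{\left(76 + 38\right)^{2}}{4} = - \frac{114^{2}}{4} = \left(- \frac{1}{4}\right) 12996 = -3249$)
$P = 0$ ($P = 0 \cdot 2 = 0$)
$\sqrt{r + P^{4}} = \sqrt{-3249 + 0^{4}} = \sqrt{-3249 + 0} = \sqrt{-3249} = 57 i$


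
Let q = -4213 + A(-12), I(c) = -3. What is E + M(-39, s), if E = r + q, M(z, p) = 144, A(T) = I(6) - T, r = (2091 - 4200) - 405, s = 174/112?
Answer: -6574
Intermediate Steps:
s = 87/56 (s = 174*(1/112) = 87/56 ≈ 1.5536)
r = -2514 (r = -2109 - 405 = -2514)
A(T) = -3 - T
q = -4204 (q = -4213 + (-3 - 1*(-12)) = -4213 + (-3 + 12) = -4213 + 9 = -4204)
E = -6718 (E = -2514 - 4204 = -6718)
E + M(-39, s) = -6718 + 144 = -6574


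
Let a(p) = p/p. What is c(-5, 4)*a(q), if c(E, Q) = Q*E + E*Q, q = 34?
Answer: -40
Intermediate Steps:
a(p) = 1
c(E, Q) = 2*E*Q (c(E, Q) = E*Q + E*Q = 2*E*Q)
c(-5, 4)*a(q) = (2*(-5)*4)*1 = -40*1 = -40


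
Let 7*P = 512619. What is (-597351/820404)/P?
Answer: -1393819/140184892692 ≈ -9.9427e-6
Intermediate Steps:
P = 512619/7 (P = (1/7)*512619 = 512619/7 ≈ 73231.)
(-597351/820404)/P = (-597351/820404)/(512619/7) = -597351*1/820404*(7/512619) = -199117/273468*7/512619 = -1393819/140184892692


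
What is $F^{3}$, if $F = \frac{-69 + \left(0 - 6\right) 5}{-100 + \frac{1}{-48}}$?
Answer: $\frac{107307307008}{110661134401} \approx 0.96969$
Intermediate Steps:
$F = \frac{4752}{4801}$ ($F = \frac{-69 + \left(0 - 6\right) 5}{-100 - \frac{1}{48}} = \frac{-69 - 30}{- \frac{4801}{48}} = \left(-69 - 30\right) \left(- \frac{48}{4801}\right) = \left(-99\right) \left(- \frac{48}{4801}\right) = \frac{4752}{4801} \approx 0.98979$)
$F^{3} = \left(\frac{4752}{4801}\right)^{3} = \frac{107307307008}{110661134401}$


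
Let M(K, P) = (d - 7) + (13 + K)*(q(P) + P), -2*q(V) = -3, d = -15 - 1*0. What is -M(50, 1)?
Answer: -271/2 ≈ -135.50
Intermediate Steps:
d = -15 (d = -15 + 0 = -15)
q(V) = 3/2 (q(V) = -½*(-3) = 3/2)
M(K, P) = -22 + (13 + K)*(3/2 + P) (M(K, P) = (-15 - 7) + (13 + K)*(3/2 + P) = -22 + (13 + K)*(3/2 + P))
-M(50, 1) = -(-5/2 + 13*1 + (3/2)*50 + 50*1) = -(-5/2 + 13 + 75 + 50) = -1*271/2 = -271/2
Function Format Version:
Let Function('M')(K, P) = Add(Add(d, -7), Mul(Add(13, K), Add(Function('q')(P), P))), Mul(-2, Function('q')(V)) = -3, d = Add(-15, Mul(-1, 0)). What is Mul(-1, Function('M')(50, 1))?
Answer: Rational(-271, 2) ≈ -135.50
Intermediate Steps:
d = -15 (d = Add(-15, 0) = -15)
Function('q')(V) = Rational(3, 2) (Function('q')(V) = Mul(Rational(-1, 2), -3) = Rational(3, 2))
Function('M')(K, P) = Add(-22, Mul(Add(13, K), Add(Rational(3, 2), P))) (Function('M')(K, P) = Add(Add(-15, -7), Mul(Add(13, K), Add(Rational(3, 2), P))) = Add(-22, Mul(Add(13, K), Add(Rational(3, 2), P))))
Mul(-1, Function('M')(50, 1)) = Mul(-1, Add(Rational(-5, 2), Mul(13, 1), Mul(Rational(3, 2), 50), Mul(50, 1))) = Mul(-1, Add(Rational(-5, 2), 13, 75, 50)) = Mul(-1, Rational(271, 2)) = Rational(-271, 2)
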